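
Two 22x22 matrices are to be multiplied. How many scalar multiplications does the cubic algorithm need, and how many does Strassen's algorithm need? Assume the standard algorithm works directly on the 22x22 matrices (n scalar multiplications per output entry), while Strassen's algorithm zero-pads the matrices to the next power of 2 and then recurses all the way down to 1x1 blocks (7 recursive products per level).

Matrix multiplication for 22x22 matrices:

Strassen's algorithm requires power-of-2 dimensions. Pad 22x22 to 32x32 (next power of 2).

Standard algorithm: 22^3 = 10648 multiplications
Strassen's algorithm: 7^(log2(32)) = 7^5 = 16807 multiplications
Difference: 10648 - 16807 = -6159 (Strassen uses MORE here due to padding overhead — for small or just-over-power-of-2 n, padding can outweigh the per-level savings)

Standard: 10648 multiplications (22^3). Strassen: 16807 multiplications (7^5, after padding to 32x32). Strassen reduces 8 recursive multiplications to 7 at each level.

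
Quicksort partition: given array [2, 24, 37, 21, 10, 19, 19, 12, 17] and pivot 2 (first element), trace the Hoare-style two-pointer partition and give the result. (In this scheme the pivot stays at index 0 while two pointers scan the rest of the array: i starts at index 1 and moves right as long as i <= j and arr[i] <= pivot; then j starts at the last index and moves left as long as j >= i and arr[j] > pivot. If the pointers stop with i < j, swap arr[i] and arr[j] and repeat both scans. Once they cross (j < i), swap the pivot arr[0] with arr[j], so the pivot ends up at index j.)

Hoare-style two-pointer partition with pivot = 2:

Initial array: [2, 24, 37, 21, 10, 19, 19, 12, 17]

Pointers start at i = 1, j = 8.
i ends at 1, j ends at 0: the pointers have crossed (j < i), so scanning stops.

j = 0, so swapping arr[0] with arr[j] leaves the pivot at position 0: [2, 24, 37, 21, 10, 19, 19, 12, 17]
Pivot position: 0

After partitioning with pivot 2, the array becomes [2, 24, 37, 21, 10, 19, 19, 12, 17]. The pivot is placed at index 0. All elements to the left of the pivot are <= 2, and all elements to the right are > 2.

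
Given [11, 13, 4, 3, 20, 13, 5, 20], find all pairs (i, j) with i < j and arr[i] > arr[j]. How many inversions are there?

Finding inversions in [11, 13, 4, 3, 20, 13, 5, 20]:

(0, 2): arr[0]=11 > arr[2]=4
(0, 3): arr[0]=11 > arr[3]=3
(0, 6): arr[0]=11 > arr[6]=5
(1, 2): arr[1]=13 > arr[2]=4
(1, 3): arr[1]=13 > arr[3]=3
(1, 6): arr[1]=13 > arr[6]=5
(2, 3): arr[2]=4 > arr[3]=3
(4, 5): arr[4]=20 > arr[5]=13
(4, 6): arr[4]=20 > arr[6]=5
(5, 6): arr[5]=13 > arr[6]=5

Total inversions: 10

The array has 10 inversion(s): (0,2), (0,3), (0,6), (1,2), (1,3), (1,6), (2,3), (4,5), (4,6), (5,6). Each pair (i,j) satisfies i < j and arr[i] > arr[j].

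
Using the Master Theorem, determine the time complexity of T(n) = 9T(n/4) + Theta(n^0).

Master Theorem for T(n) = 9T(n/4) + O(n^0):

a = 9, b = 4, c = 0
log_b(a) = log_4(9) = 1.5850

Case 1: c = 0 < log_4(9) = 1.5850
T(n) = O(n^(log_4 9))

For T(n) = 9T(n/4) + O(n^0): log_4(9) = 1.5850. This is Case 1 of the Master Theorem (c < log_b(a), work dominated by leaves), giving O(n^(log_4 9)).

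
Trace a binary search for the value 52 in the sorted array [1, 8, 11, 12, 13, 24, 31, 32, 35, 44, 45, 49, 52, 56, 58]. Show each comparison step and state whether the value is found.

Binary search for 52 in [1, 8, 11, 12, 13, 24, 31, 32, 35, 44, 45, 49, 52, 56, 58]:

lo=0, hi=14, mid=7, arr[mid]=32 -> 32 < 52, search right half
lo=8, hi=14, mid=11, arr[mid]=49 -> 49 < 52, search right half
lo=12, hi=14, mid=13, arr[mid]=56 -> 56 > 52, search left half
lo=12, hi=12, mid=12, arr[mid]=52 -> Found target at index 12!

Binary search finds 52 at index 12 after 4 comparisons. The search repeatedly halves the search space by comparing with the middle element.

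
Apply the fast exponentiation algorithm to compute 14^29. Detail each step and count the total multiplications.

Computing 14^29 by squaring (build up from 14^1; each line after the first costs one multiplication):

14^1 = 14
14^2 = (14^1)^2 = 14^2 = 196
14^3 = 14 * 14^2 = 14 * 196 = 2744
14^6 = (14^3)^2 = 2744^2 = 7529536
14^7 = 14 * 14^6 = 14 * 7529536 = 105413504
14^14 = (14^7)^2 = 105413504^2 = 11112006825558016
14^28 = (14^14)^2 = 11112006825558016^2 = 123476695691247935826229781856256
14^29 = 14 * 14^28 = 14 * 123476695691247935826229781856256 = 1728673739677471101567216945987584

Result: 1728673739677471101567216945987584
Multiplications needed: 7 (7 lines after 14^1)

14^29 = 1728673739677471101567216945987584. Using exponentiation by squaring, this requires 7 multiplications. The key idea: if the exponent is even, square the half-power; if odd, multiply by the base once.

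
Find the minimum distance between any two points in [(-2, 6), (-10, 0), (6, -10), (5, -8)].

Computing all pairwise distances among 4 points:

d((-2, 6), (-10, 0)) = 10.0
d((-2, 6), (6, -10)) = 17.8885
d((-2, 6), (5, -8)) = 15.6525
d((-10, 0), (6, -10)) = 18.868
d((-10, 0), (5, -8)) = 17.0
d((6, -10), (5, -8)) = 2.2361 <-- minimum

Closest pair: (6, -10) and (5, -8) with distance 2.2361

The closest pair is (6, -10) and (5, -8) with Euclidean distance 2.2361. For 4 points, brute-force pairwise comparison is shown above. For large n, the divide-and-conquer algorithm (sort by x, recurse on halves, check the dividing strip) achieves O(n log n).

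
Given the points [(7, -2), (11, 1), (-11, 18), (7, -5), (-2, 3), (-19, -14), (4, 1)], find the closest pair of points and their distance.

Computing all pairwise distances among 7 points:

d((7, -2), (11, 1)) = 5.0
d((7, -2), (-11, 18)) = 26.9072
d((7, -2), (7, -5)) = 3.0 <-- minimum
d((7, -2), (-2, 3)) = 10.2956
d((7, -2), (-19, -14)) = 28.6356
d((7, -2), (4, 1)) = 4.2426
d((11, 1), (-11, 18)) = 27.8029
d((11, 1), (7, -5)) = 7.2111
d((11, 1), (-2, 3)) = 13.1529
d((11, 1), (-19, -14)) = 33.541
d((11, 1), (4, 1)) = 7.0
d((-11, 18), (7, -5)) = 29.2062
d((-11, 18), (-2, 3)) = 17.4929
d((-11, 18), (-19, -14)) = 32.9848
d((-11, 18), (4, 1)) = 22.6716
d((7, -5), (-2, 3)) = 12.0416
d((7, -5), (-19, -14)) = 27.5136
d((7, -5), (4, 1)) = 6.7082
d((-2, 3), (-19, -14)) = 24.0416
d((-2, 3), (4, 1)) = 6.3246
d((-19, -14), (4, 1)) = 27.4591

Closest pair: (7, -2) and (7, -5) with distance 3.0

The closest pair is (7, -2) and (7, -5) with Euclidean distance 3.0. For 7 points, brute-force pairwise comparison is shown above. For large n, the divide-and-conquer algorithm (sort by x, recurse on halves, check the dividing strip) achieves O(n log n).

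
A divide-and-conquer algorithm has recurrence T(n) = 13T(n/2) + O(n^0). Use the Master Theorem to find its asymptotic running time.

Master Theorem for T(n) = 13T(n/2) + O(n^0):

a = 13, b = 2, c = 0
log_b(a) = log_2(13) = 3.7004

Case 1: c = 0 < log_2(13) = 3.7004
T(n) = O(n^(log_2 13))

For T(n) = 13T(n/2) + O(n^0): log_2(13) = 3.7004. This is Case 1 of the Master Theorem (c < log_b(a), work dominated by leaves), giving O(n^(log_2 13)).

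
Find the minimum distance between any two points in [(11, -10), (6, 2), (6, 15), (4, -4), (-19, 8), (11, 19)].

Computing all pairwise distances among 6 points:

d((11, -10), (6, 2)) = 13.0
d((11, -10), (6, 15)) = 25.4951
d((11, -10), (4, -4)) = 9.2195
d((11, -10), (-19, 8)) = 34.9857
d((11, -10), (11, 19)) = 29.0
d((6, 2), (6, 15)) = 13.0
d((6, 2), (4, -4)) = 6.3246 <-- minimum
d((6, 2), (-19, 8)) = 25.7099
d((6, 2), (11, 19)) = 17.72
d((6, 15), (4, -4)) = 19.105
d((6, 15), (-19, 8)) = 25.9615
d((6, 15), (11, 19)) = 6.4031
d((4, -4), (-19, 8)) = 25.9422
d((4, -4), (11, 19)) = 24.0416
d((-19, 8), (11, 19)) = 31.9531

Closest pair: (6, 2) and (4, -4) with distance 6.3246

The closest pair is (6, 2) and (4, -4) with Euclidean distance 6.3246. For 6 points, brute-force pairwise comparison is shown above. For large n, the divide-and-conquer algorithm (sort by x, recurse on halves, check the dividing strip) achieves O(n log n).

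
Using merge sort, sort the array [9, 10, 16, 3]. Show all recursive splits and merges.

Merge sort trace:

Split: [9, 10, 16, 3] -> [9, 10] and [16, 3]
  Split: [9, 10] -> [9] and [10]
  Merge: [9] + [10] -> [9, 10]
  Split: [16, 3] -> [16] and [3]
  Merge: [16] + [3] -> [3, 16]
Merge: [9, 10] + [3, 16] -> [3, 9, 10, 16]

Final sorted array: [3, 9, 10, 16]

The merge sort proceeds by recursively splitting the array and merging sorted halves.
After all merges, the sorted array is [3, 9, 10, 16].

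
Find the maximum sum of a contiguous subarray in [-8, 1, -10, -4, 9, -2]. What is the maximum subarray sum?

Using Kadane's algorithm on [-8, 1, -10, -4, 9, -2]:

Scanning through the array:
Position 1 (value 1): max_ending_here = 1, max_so_far = 1
Position 2 (value -10): max_ending_here = -9, max_so_far = 1
Position 3 (value -4): max_ending_here = -4, max_so_far = 1
Position 4 (value 9): max_ending_here = 9, max_so_far = 9
Position 5 (value -2): max_ending_here = 7, max_so_far = 9

Maximum subarray: [9]
Maximum sum: 9

The maximum subarray is [9] with sum 9. This subarray runs from index 4 to index 4.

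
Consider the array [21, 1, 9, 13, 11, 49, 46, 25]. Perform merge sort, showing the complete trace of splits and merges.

Merge sort trace:

Split: [21, 1, 9, 13, 11, 49, 46, 25] -> [21, 1, 9, 13] and [11, 49, 46, 25]
  Split: [21, 1, 9, 13] -> [21, 1] and [9, 13]
    Split: [21, 1] -> [21] and [1]
    Merge: [21] + [1] -> [1, 21]
    Split: [9, 13] -> [9] and [13]
    Merge: [9] + [13] -> [9, 13]
  Merge: [1, 21] + [9, 13] -> [1, 9, 13, 21]
  Split: [11, 49, 46, 25] -> [11, 49] and [46, 25]
    Split: [11, 49] -> [11] and [49]
    Merge: [11] + [49] -> [11, 49]
    Split: [46, 25] -> [46] and [25]
    Merge: [46] + [25] -> [25, 46]
  Merge: [11, 49] + [25, 46] -> [11, 25, 46, 49]
Merge: [1, 9, 13, 21] + [11, 25, 46, 49] -> [1, 9, 11, 13, 21, 25, 46, 49]

Final sorted array: [1, 9, 11, 13, 21, 25, 46, 49]

The merge sort proceeds by recursively splitting the array and merging sorted halves.
After all merges, the sorted array is [1, 9, 11, 13, 21, 25, 46, 49].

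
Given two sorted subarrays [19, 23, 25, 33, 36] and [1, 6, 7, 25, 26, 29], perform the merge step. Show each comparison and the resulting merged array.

Merging process:

Compare 19 vs 1: take 1 from right. Merged: [1]
Compare 19 vs 6: take 6 from right. Merged: [1, 6]
Compare 19 vs 7: take 7 from right. Merged: [1, 6, 7]
Compare 19 vs 25: take 19 from left. Merged: [1, 6, 7, 19]
Compare 23 vs 25: take 23 from left. Merged: [1, 6, 7, 19, 23]
Compare 25 vs 25: take 25 from left. Merged: [1, 6, 7, 19, 23, 25]
Compare 33 vs 25: take 25 from right. Merged: [1, 6, 7, 19, 23, 25, 25]
Compare 33 vs 26: take 26 from right. Merged: [1, 6, 7, 19, 23, 25, 25, 26]
Compare 33 vs 29: take 29 from right. Merged: [1, 6, 7, 19, 23, 25, 25, 26, 29]
Append remaining from left: [33, 36]. Merged: [1, 6, 7, 19, 23, 25, 25, 26, 29, 33, 36]

Final merged array: [1, 6, 7, 19, 23, 25, 25, 26, 29, 33, 36]
Total comparisons: 9

The merged array is [1, 6, 7, 19, 23, 25, 25, 26, 29, 33, 36], requiring 9 comparisons. The merge step runs in O(n) time where n is the total number of elements.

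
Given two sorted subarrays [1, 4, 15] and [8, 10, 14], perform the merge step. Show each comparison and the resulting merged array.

Merging process:

Compare 1 vs 8: take 1 from left. Merged: [1]
Compare 4 vs 8: take 4 from left. Merged: [1, 4]
Compare 15 vs 8: take 8 from right. Merged: [1, 4, 8]
Compare 15 vs 10: take 10 from right. Merged: [1, 4, 8, 10]
Compare 15 vs 14: take 14 from right. Merged: [1, 4, 8, 10, 14]
Append remaining from left: [15]. Merged: [1, 4, 8, 10, 14, 15]

Final merged array: [1, 4, 8, 10, 14, 15]
Total comparisons: 5

The merged array is [1, 4, 8, 10, 14, 15], requiring 5 comparisons. The merge step runs in O(n) time where n is the total number of elements.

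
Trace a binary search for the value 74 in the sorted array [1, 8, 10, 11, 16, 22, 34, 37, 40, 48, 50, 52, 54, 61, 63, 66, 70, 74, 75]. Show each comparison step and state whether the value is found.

Binary search for 74 in [1, 8, 10, 11, 16, 22, 34, 37, 40, 48, 50, 52, 54, 61, 63, 66, 70, 74, 75]:

lo=0, hi=18, mid=9, arr[mid]=48 -> 48 < 74, search right half
lo=10, hi=18, mid=14, arr[mid]=63 -> 63 < 74, search right half
lo=15, hi=18, mid=16, arr[mid]=70 -> 70 < 74, search right half
lo=17, hi=18, mid=17, arr[mid]=74 -> Found target at index 17!

Binary search finds 74 at index 17 after 4 comparisons. The search repeatedly halves the search space by comparing with the middle element.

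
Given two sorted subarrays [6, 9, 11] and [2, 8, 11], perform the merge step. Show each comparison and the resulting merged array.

Merging process:

Compare 6 vs 2: take 2 from right. Merged: [2]
Compare 6 vs 8: take 6 from left. Merged: [2, 6]
Compare 9 vs 8: take 8 from right. Merged: [2, 6, 8]
Compare 9 vs 11: take 9 from left. Merged: [2, 6, 8, 9]
Compare 11 vs 11: take 11 from left. Merged: [2, 6, 8, 9, 11]
Append remaining from right: [11]. Merged: [2, 6, 8, 9, 11, 11]

Final merged array: [2, 6, 8, 9, 11, 11]
Total comparisons: 5

The merged array is [2, 6, 8, 9, 11, 11], requiring 5 comparisons. The merge step runs in O(n) time where n is the total number of elements.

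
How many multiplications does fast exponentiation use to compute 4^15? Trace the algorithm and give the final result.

Computing 4^15 by squaring (build up from 4^1; each line after the first costs one multiplication):

4^1 = 4
4^2 = (4^1)^2 = 4^2 = 16
4^3 = 4 * 4^2 = 4 * 16 = 64
4^6 = (4^3)^2 = 64^2 = 4096
4^7 = 4 * 4^6 = 4 * 4096 = 16384
4^14 = (4^7)^2 = 16384^2 = 268435456
4^15 = 4 * 4^14 = 4 * 268435456 = 1073741824

Result: 1073741824
Multiplications needed: 6 (6 lines after 4^1)

4^15 = 1073741824. Using exponentiation by squaring, this requires 6 multiplications. The key idea: if the exponent is even, square the half-power; if odd, multiply by the base once.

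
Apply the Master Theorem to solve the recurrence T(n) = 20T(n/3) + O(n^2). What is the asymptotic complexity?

Master Theorem for T(n) = 20T(n/3) + O(n^2):

a = 20, b = 3, c = 2
log_b(a) = log_3(20) = 2.7268

Case 1: c = 2 < log_3(20) = 2.7268
T(n) = O(n^(log_3 20))

For T(n) = 20T(n/3) + O(n^2): log_3(20) = 2.7268. This is Case 1 of the Master Theorem (c < log_b(a), work dominated by leaves), giving O(n^(log_3 20)).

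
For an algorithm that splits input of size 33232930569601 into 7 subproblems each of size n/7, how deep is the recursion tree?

For divide and conquer with division factor 7:

Problem sizes at each level:
Level 0: 33232930569601
Level 1: 4747561509943
Level 2: 678223072849
Level 3: 96889010407
Level 4: 13841287201
Level 5: 1977326743
Level 6: 282475249
Level 7: 40353607
Level 8: 5764801
Level 9: 823543
Level 10: 117649
Level 11: 16807
Level 12: 2401
Level 13: 343
Level 14: 49
Level 15: 7
Level 16: 1

The root is level 0 and the size-1 base case is level 16 (the tree spans levels 0 through 16, i.e. 17 levels counting the root), so the depth is the number of divisions: log_7(33232930569601) = 16

The recursion tree depth is log_7(33232930569601) = 16. At each level, the problem size is divided by 7, so it takes 16 divisions to reduce to a base case of size 1. The algorithm makes 7 recursive calls at each level.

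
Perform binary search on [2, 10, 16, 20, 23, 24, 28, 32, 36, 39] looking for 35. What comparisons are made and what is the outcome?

Binary search for 35 in [2, 10, 16, 20, 23, 24, 28, 32, 36, 39]:

lo=0, hi=9, mid=4, arr[mid]=23 -> 23 < 35, search right half
lo=5, hi=9, mid=7, arr[mid]=32 -> 32 < 35, search right half
lo=8, hi=9, mid=8, arr[mid]=36 -> 36 > 35, search left half
lo=8 > hi=7, target 35 not found

Binary search determines that 35 is not in the array after 3 comparisons. The search space was exhausted without finding the target.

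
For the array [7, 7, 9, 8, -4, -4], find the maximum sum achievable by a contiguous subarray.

Using Kadane's algorithm on [7, 7, 9, 8, -4, -4]:

Scanning through the array:
Position 1 (value 7): max_ending_here = 14, max_so_far = 14
Position 2 (value 9): max_ending_here = 23, max_so_far = 23
Position 3 (value 8): max_ending_here = 31, max_so_far = 31
Position 4 (value -4): max_ending_here = 27, max_so_far = 31
Position 5 (value -4): max_ending_here = 23, max_so_far = 31

Maximum subarray: [7, 7, 9, 8]
Maximum sum: 31

The maximum subarray is [7, 7, 9, 8] with sum 31. This subarray runs from index 0 to index 3.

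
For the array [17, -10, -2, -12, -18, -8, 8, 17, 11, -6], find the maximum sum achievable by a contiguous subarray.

Using Kadane's algorithm on [17, -10, -2, -12, -18, -8, 8, 17, 11, -6]:

Scanning through the array:
Position 1 (value -10): max_ending_here = 7, max_so_far = 17
Position 2 (value -2): max_ending_here = 5, max_so_far = 17
Position 3 (value -12): max_ending_here = -7, max_so_far = 17
Position 4 (value -18): max_ending_here = -18, max_so_far = 17
Position 5 (value -8): max_ending_here = -8, max_so_far = 17
Position 6 (value 8): max_ending_here = 8, max_so_far = 17
Position 7 (value 17): max_ending_here = 25, max_so_far = 25
Position 8 (value 11): max_ending_here = 36, max_so_far = 36
Position 9 (value -6): max_ending_here = 30, max_so_far = 36

Maximum subarray: [8, 17, 11]
Maximum sum: 36

The maximum subarray is [8, 17, 11] with sum 36. This subarray runs from index 6 to index 8.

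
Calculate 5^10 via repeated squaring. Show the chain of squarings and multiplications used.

Computing 5^10 by squaring (build up from 5^1; each line after the first costs one multiplication):

5^1 = 5
5^2 = (5^1)^2 = 5^2 = 25
5^4 = (5^2)^2 = 25^2 = 625
5^5 = 5 * 5^4 = 5 * 625 = 3125
5^10 = (5^5)^2 = 3125^2 = 9765625

Result: 9765625
Multiplications needed: 4 (4 lines after 5^1)

5^10 = 9765625. Using exponentiation by squaring, this requires 4 multiplications. The key idea: if the exponent is even, square the half-power; if odd, multiply by the base once.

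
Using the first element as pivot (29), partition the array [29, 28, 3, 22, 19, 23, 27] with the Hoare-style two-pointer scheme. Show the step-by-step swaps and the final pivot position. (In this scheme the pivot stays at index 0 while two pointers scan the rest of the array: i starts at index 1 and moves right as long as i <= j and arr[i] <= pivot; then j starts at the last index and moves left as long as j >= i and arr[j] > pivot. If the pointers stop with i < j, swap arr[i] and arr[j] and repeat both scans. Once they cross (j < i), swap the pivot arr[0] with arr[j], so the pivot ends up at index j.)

Hoare-style two-pointer partition with pivot = 29:

Initial array: [29, 28, 3, 22, 19, 23, 27]

Pointers start at i = 1, j = 6.
i ends at 7, j ends at 6: the pointers have crossed (j < i), so scanning stops.

Swap pivot arr[0] with arr[6] to place pivot at position 6: [27, 28, 3, 22, 19, 23, 29]
Pivot position: 6

After partitioning with pivot 29, the array becomes [27, 28, 3, 22, 19, 23, 29]. The pivot is placed at index 6. All elements to the left of the pivot are <= 29, and all elements to the right are > 29.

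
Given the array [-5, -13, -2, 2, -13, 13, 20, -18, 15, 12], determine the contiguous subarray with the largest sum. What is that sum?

Using Kadane's algorithm on [-5, -13, -2, 2, -13, 13, 20, -18, 15, 12]:

Scanning through the array:
Position 1 (value -13): max_ending_here = -13, max_so_far = -5
Position 2 (value -2): max_ending_here = -2, max_so_far = -2
Position 3 (value 2): max_ending_here = 2, max_so_far = 2
Position 4 (value -13): max_ending_here = -11, max_so_far = 2
Position 5 (value 13): max_ending_here = 13, max_so_far = 13
Position 6 (value 20): max_ending_here = 33, max_so_far = 33
Position 7 (value -18): max_ending_here = 15, max_so_far = 33
Position 8 (value 15): max_ending_here = 30, max_so_far = 33
Position 9 (value 12): max_ending_here = 42, max_so_far = 42

Maximum subarray: [13, 20, -18, 15, 12]
Maximum sum: 42

The maximum subarray is [13, 20, -18, 15, 12] with sum 42. This subarray runs from index 5 to index 9.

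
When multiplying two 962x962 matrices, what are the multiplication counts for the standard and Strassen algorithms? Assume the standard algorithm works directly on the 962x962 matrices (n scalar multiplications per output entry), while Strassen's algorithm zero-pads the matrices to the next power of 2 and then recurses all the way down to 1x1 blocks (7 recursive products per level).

Matrix multiplication for 962x962 matrices:

Strassen's algorithm requires power-of-2 dimensions. Pad 962x962 to 1024x1024 (next power of 2).

Standard algorithm: 962^3 = 890277128 multiplications
Strassen's algorithm: 7^(log2(1024)) = 7^10 = 282475249 multiplications
Savings: 890277128 - 282475249 = 607801879 multiplications

Standard: 890277128 multiplications (962^3). Strassen: 282475249 multiplications (7^10, after padding to 1024x1024). Strassen reduces 8 recursive multiplications to 7 at each level.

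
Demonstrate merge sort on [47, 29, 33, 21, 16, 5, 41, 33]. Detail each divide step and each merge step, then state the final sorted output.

Merge sort trace:

Split: [47, 29, 33, 21, 16, 5, 41, 33] -> [47, 29, 33, 21] and [16, 5, 41, 33]
  Split: [47, 29, 33, 21] -> [47, 29] and [33, 21]
    Split: [47, 29] -> [47] and [29]
    Merge: [47] + [29] -> [29, 47]
    Split: [33, 21] -> [33] and [21]
    Merge: [33] + [21] -> [21, 33]
  Merge: [29, 47] + [21, 33] -> [21, 29, 33, 47]
  Split: [16, 5, 41, 33] -> [16, 5] and [41, 33]
    Split: [16, 5] -> [16] and [5]
    Merge: [16] + [5] -> [5, 16]
    Split: [41, 33] -> [41] and [33]
    Merge: [41] + [33] -> [33, 41]
  Merge: [5, 16] + [33, 41] -> [5, 16, 33, 41]
Merge: [21, 29, 33, 47] + [5, 16, 33, 41] -> [5, 16, 21, 29, 33, 33, 41, 47]

Final sorted array: [5, 16, 21, 29, 33, 33, 41, 47]

The merge sort proceeds by recursively splitting the array and merging sorted halves.
After all merges, the sorted array is [5, 16, 21, 29, 33, 33, 41, 47].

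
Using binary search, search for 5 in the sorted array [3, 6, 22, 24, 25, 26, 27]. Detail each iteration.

Binary search for 5 in [3, 6, 22, 24, 25, 26, 27]:

lo=0, hi=6, mid=3, arr[mid]=24 -> 24 > 5, search left half
lo=0, hi=2, mid=1, arr[mid]=6 -> 6 > 5, search left half
lo=0, hi=0, mid=0, arr[mid]=3 -> 3 < 5, search right half
lo=1 > hi=0, target 5 not found

Binary search determines that 5 is not in the array after 3 comparisons. The search space was exhausted without finding the target.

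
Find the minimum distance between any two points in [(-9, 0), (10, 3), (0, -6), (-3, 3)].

Computing all pairwise distances among 4 points:

d((-9, 0), (10, 3)) = 19.2354
d((-9, 0), (0, -6)) = 10.8167
d((-9, 0), (-3, 3)) = 6.7082 <-- minimum
d((10, 3), (0, -6)) = 13.4536
d((10, 3), (-3, 3)) = 13.0
d((0, -6), (-3, 3)) = 9.4868

Closest pair: (-9, 0) and (-3, 3) with distance 6.7082

The closest pair is (-9, 0) and (-3, 3) with Euclidean distance 6.7082. For 4 points, brute-force pairwise comparison is shown above. For large n, the divide-and-conquer algorithm (sort by x, recurse on halves, check the dividing strip) achieves O(n log n).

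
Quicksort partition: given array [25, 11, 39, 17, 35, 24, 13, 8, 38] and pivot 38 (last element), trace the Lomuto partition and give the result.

Lomuto partition with pivot = 38:

Initial array: [25, 11, 39, 17, 35, 24, 13, 8, 38]

arr[0]=25 <= 38: swap with position 0, array becomes [25, 11, 39, 17, 35, 24, 13, 8, 38]
arr[1]=11 <= 38: swap with position 1, array becomes [25, 11, 39, 17, 35, 24, 13, 8, 38]
arr[2]=39 > 38: no swap
arr[3]=17 <= 38: swap with position 2, array becomes [25, 11, 17, 39, 35, 24, 13, 8, 38]
arr[4]=35 <= 38: swap with position 3, array becomes [25, 11, 17, 35, 39, 24, 13, 8, 38]
arr[5]=24 <= 38: swap with position 4, array becomes [25, 11, 17, 35, 24, 39, 13, 8, 38]
arr[6]=13 <= 38: swap with position 5, array becomes [25, 11, 17, 35, 24, 13, 39, 8, 38]
arr[7]=8 <= 38: swap with position 6, array becomes [25, 11, 17, 35, 24, 13, 8, 39, 38]

Place pivot at position 7: [25, 11, 17, 35, 24, 13, 8, 38, 39]
Pivot position: 7

After partitioning with pivot 38, the array becomes [25, 11, 17, 35, 24, 13, 8, 38, 39]. The pivot is placed at index 7. All elements to the left of the pivot are <= 38, and all elements to the right are > 38.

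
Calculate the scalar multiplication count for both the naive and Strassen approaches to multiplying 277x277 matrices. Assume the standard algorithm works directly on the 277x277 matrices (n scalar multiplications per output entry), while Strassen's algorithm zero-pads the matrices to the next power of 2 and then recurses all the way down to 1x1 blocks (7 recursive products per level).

Matrix multiplication for 277x277 matrices:

Strassen's algorithm requires power-of-2 dimensions. Pad 277x277 to 512x512 (next power of 2).

Standard algorithm: 277^3 = 21253933 multiplications
Strassen's algorithm: 7^(log2(512)) = 7^9 = 40353607 multiplications
Difference: 21253933 - 40353607 = -19099674 (Strassen uses MORE here due to padding overhead — for small or just-over-power-of-2 n, padding can outweigh the per-level savings)

Standard: 21253933 multiplications (277^3). Strassen: 40353607 multiplications (7^9, after padding to 512x512). Strassen reduces 8 recursive multiplications to 7 at each level.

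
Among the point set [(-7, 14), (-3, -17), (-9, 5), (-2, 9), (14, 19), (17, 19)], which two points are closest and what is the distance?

Computing all pairwise distances among 6 points:

d((-7, 14), (-3, -17)) = 31.257
d((-7, 14), (-9, 5)) = 9.2195
d((-7, 14), (-2, 9)) = 7.0711
d((-7, 14), (14, 19)) = 21.587
d((-7, 14), (17, 19)) = 24.5153
d((-3, -17), (-9, 5)) = 22.8035
d((-3, -17), (-2, 9)) = 26.0192
d((-3, -17), (14, 19)) = 39.8121
d((-3, -17), (17, 19)) = 41.1825
d((-9, 5), (-2, 9)) = 8.0623
d((-9, 5), (14, 19)) = 26.9258
d((-9, 5), (17, 19)) = 29.5296
d((-2, 9), (14, 19)) = 18.868
d((-2, 9), (17, 19)) = 21.4709
d((14, 19), (17, 19)) = 3.0 <-- minimum

Closest pair: (14, 19) and (17, 19) with distance 3.0

The closest pair is (14, 19) and (17, 19) with Euclidean distance 3.0. For 6 points, brute-force pairwise comparison is shown above. For large n, the divide-and-conquer algorithm (sort by x, recurse on halves, check the dividing strip) achieves O(n log n).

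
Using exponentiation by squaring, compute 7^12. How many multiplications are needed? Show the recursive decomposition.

Computing 7^12 by squaring (build up from 7^1; each line after the first costs one multiplication):

7^1 = 7
7^2 = (7^1)^2 = 7^2 = 49
7^3 = 7 * 7^2 = 7 * 49 = 343
7^6 = (7^3)^2 = 343^2 = 117649
7^12 = (7^6)^2 = 117649^2 = 13841287201

Result: 13841287201
Multiplications needed: 4 (4 lines after 7^1)

7^12 = 13841287201. Using exponentiation by squaring, this requires 4 multiplications. The key idea: if the exponent is even, square the half-power; if odd, multiply by the base once.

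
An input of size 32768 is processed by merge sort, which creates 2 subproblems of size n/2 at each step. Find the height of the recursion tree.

For divide and conquer with division factor 2:

Problem sizes at each level:
Level 0: 32768
Level 1: 16384
Level 2: 8192
Level 3: 4096
Level 4: 2048
Level 5: 1024
Level 6: 512
Level 7: 256
Level 8: 128
Level 9: 64
Level 10: 32
Level 11: 16
Level 12: 8
Level 13: 4
Level 14: 2
Level 15: 1

The root is level 0 and the size-1 base case is level 15 (the tree spans levels 0 through 15, i.e. 16 levels counting the root), so the depth is the number of divisions: log_2(32768) = 15

The recursion tree depth is log_2(32768) = 15. At each level, the problem size is divided by 2, so it takes 15 divisions to reduce to a base case of size 1. The algorithm makes 2 recursive calls at each level.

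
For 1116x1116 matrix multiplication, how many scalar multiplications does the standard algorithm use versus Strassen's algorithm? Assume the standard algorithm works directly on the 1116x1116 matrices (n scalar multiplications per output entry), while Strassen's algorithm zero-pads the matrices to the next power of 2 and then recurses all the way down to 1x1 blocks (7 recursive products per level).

Matrix multiplication for 1116x1116 matrices:

Strassen's algorithm requires power-of-2 dimensions. Pad 1116x1116 to 2048x2048 (next power of 2).

Standard algorithm: 1116^3 = 1389928896 multiplications
Strassen's algorithm: 7^(log2(2048)) = 7^11 = 1977326743 multiplications
Difference: 1389928896 - 1977326743 = -587397847 (Strassen uses MORE here due to padding overhead — for small or just-over-power-of-2 n, padding can outweigh the per-level savings)

Standard: 1389928896 multiplications (1116^3). Strassen: 1977326743 multiplications (7^11, after padding to 2048x2048). Strassen reduces 8 recursive multiplications to 7 at each level.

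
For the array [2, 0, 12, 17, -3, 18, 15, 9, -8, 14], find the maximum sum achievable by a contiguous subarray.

Using Kadane's algorithm on [2, 0, 12, 17, -3, 18, 15, 9, -8, 14]:

Scanning through the array:
Position 1 (value 0): max_ending_here = 2, max_so_far = 2
Position 2 (value 12): max_ending_here = 14, max_so_far = 14
Position 3 (value 17): max_ending_here = 31, max_so_far = 31
Position 4 (value -3): max_ending_here = 28, max_so_far = 31
Position 5 (value 18): max_ending_here = 46, max_so_far = 46
Position 6 (value 15): max_ending_here = 61, max_so_far = 61
Position 7 (value 9): max_ending_here = 70, max_so_far = 70
Position 8 (value -8): max_ending_here = 62, max_so_far = 70
Position 9 (value 14): max_ending_here = 76, max_so_far = 76

Maximum subarray: [2, 0, 12, 17, -3, 18, 15, 9, -8, 14]
Maximum sum: 76

The maximum subarray is [2, 0, 12, 17, -3, 18, 15, 9, -8, 14] with sum 76. This subarray runs from index 0 to index 9.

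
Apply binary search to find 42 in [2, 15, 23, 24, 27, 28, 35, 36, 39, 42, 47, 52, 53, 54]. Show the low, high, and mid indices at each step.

Binary search for 42 in [2, 15, 23, 24, 27, 28, 35, 36, 39, 42, 47, 52, 53, 54]:

lo=0, hi=13, mid=6, arr[mid]=35 -> 35 < 42, search right half
lo=7, hi=13, mid=10, arr[mid]=47 -> 47 > 42, search left half
lo=7, hi=9, mid=8, arr[mid]=39 -> 39 < 42, search right half
lo=9, hi=9, mid=9, arr[mid]=42 -> Found target at index 9!

Binary search finds 42 at index 9 after 4 comparisons. The search repeatedly halves the search space by comparing with the middle element.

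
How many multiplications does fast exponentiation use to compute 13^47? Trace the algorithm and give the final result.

Computing 13^47 by squaring (build up from 13^1; each line after the first costs one multiplication):

13^1 = 13
13^2 = (13^1)^2 = 13^2 = 169
13^4 = (13^2)^2 = 169^2 = 28561
13^5 = 13 * 13^4 = 13 * 28561 = 371293
13^10 = (13^5)^2 = 371293^2 = 137858491849
13^11 = 13 * 13^10 = 13 * 137858491849 = 1792160394037
13^22 = (13^11)^2 = 1792160394037^2 = 3211838877954855105157369
13^23 = 13 * 13^22 = 13 * 3211838877954855105157369 = 41753905413413116367045797
13^46 = (13^23)^2 = 41753905413413116367045797^2 = 1743388617272249143997555461487119439669521095365209
13^47 = 13 * 13^46 = 13 * 1743388617272249143997555461487119439669521095365209 = 22664052024539238871968220999332552715703774239747717

Result: 22664052024539238871968220999332552715703774239747717
Multiplications needed: 9 (9 lines after 13^1)

13^47 = 22664052024539238871968220999332552715703774239747717. Using exponentiation by squaring, this requires 9 multiplications. The key idea: if the exponent is even, square the half-power; if odd, multiply by the base once.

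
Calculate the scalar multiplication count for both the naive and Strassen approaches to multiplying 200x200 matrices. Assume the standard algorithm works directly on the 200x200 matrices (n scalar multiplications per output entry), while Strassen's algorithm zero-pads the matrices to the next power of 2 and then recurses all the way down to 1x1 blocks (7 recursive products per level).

Matrix multiplication for 200x200 matrices:

Strassen's algorithm requires power-of-2 dimensions. Pad 200x200 to 256x256 (next power of 2).

Standard algorithm: 200^3 = 8000000 multiplications
Strassen's algorithm: 7^(log2(256)) = 7^8 = 5764801 multiplications
Savings: 8000000 - 5764801 = 2235199 multiplications

Standard: 8000000 multiplications (200^3). Strassen: 5764801 multiplications (7^8, after padding to 256x256). Strassen reduces 8 recursive multiplications to 7 at each level.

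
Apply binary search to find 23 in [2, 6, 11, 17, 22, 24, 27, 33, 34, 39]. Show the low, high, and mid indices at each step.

Binary search for 23 in [2, 6, 11, 17, 22, 24, 27, 33, 34, 39]:

lo=0, hi=9, mid=4, arr[mid]=22 -> 22 < 23, search right half
lo=5, hi=9, mid=7, arr[mid]=33 -> 33 > 23, search left half
lo=5, hi=6, mid=5, arr[mid]=24 -> 24 > 23, search left half
lo=5 > hi=4, target 23 not found

Binary search determines that 23 is not in the array after 3 comparisons. The search space was exhausted without finding the target.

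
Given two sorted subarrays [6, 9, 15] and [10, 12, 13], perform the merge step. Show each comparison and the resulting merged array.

Merging process:

Compare 6 vs 10: take 6 from left. Merged: [6]
Compare 9 vs 10: take 9 from left. Merged: [6, 9]
Compare 15 vs 10: take 10 from right. Merged: [6, 9, 10]
Compare 15 vs 12: take 12 from right. Merged: [6, 9, 10, 12]
Compare 15 vs 13: take 13 from right. Merged: [6, 9, 10, 12, 13]
Append remaining from left: [15]. Merged: [6, 9, 10, 12, 13, 15]

Final merged array: [6, 9, 10, 12, 13, 15]
Total comparisons: 5

The merged array is [6, 9, 10, 12, 13, 15], requiring 5 comparisons. The merge step runs in O(n) time where n is the total number of elements.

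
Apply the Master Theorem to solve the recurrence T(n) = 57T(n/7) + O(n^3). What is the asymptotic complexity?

Master Theorem for T(n) = 57T(n/7) + O(n^3):

a = 57, b = 7, c = 3
log_b(a) = log_7(57) = 2.0777

Case 3: c = 3 > log_7(57) = 2.0777
T(n) = O(n^3) = O(n^3)

For T(n) = 57T(n/7) + O(n^3): log_7(57) = 2.0777. This is Case 3 of the Master Theorem (c > log_b(a), work dominated by root), giving O(n^3).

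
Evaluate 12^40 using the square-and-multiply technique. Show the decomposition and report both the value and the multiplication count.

Computing 12^40 by squaring (build up from 12^1; each line after the first costs one multiplication):

12^1 = 12
12^2 = (12^1)^2 = 12^2 = 144
12^4 = (12^2)^2 = 144^2 = 20736
12^5 = 12 * 12^4 = 12 * 20736 = 248832
12^10 = (12^5)^2 = 248832^2 = 61917364224
12^20 = (12^10)^2 = 61917364224^2 = 3833759992447475122176
12^40 = (12^20)^2 = 3833759992447475122176^2 = 14697715679690864505827555550150426126974976

Result: 14697715679690864505827555550150426126974976
Multiplications needed: 6 (6 lines after 12^1)

12^40 = 14697715679690864505827555550150426126974976. Using exponentiation by squaring, this requires 6 multiplications. The key idea: if the exponent is even, square the half-power; if odd, multiply by the base once.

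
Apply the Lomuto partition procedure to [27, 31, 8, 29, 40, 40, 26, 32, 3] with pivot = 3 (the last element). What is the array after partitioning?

Lomuto partition with pivot = 3:

Initial array: [27, 31, 8, 29, 40, 40, 26, 32, 3]

arr[0]=27 > 3: no swap
arr[1]=31 > 3: no swap
arr[2]=8 > 3: no swap
arr[3]=29 > 3: no swap
arr[4]=40 > 3: no swap
arr[5]=40 > 3: no swap
arr[6]=26 > 3: no swap
arr[7]=32 > 3: no swap

Place pivot at position 0: [3, 31, 8, 29, 40, 40, 26, 32, 27]
Pivot position: 0

After partitioning with pivot 3, the array becomes [3, 31, 8, 29, 40, 40, 26, 32, 27]. The pivot is placed at index 0. All elements to the left of the pivot are <= 3, and all elements to the right are > 3.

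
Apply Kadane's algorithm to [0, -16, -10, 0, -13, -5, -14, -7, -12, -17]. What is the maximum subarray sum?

Using Kadane's algorithm on [0, -16, -10, 0, -13, -5, -14, -7, -12, -17]:

Scanning through the array:
Position 1 (value -16): max_ending_here = -16, max_so_far = 0
Position 2 (value -10): max_ending_here = -10, max_so_far = 0
Position 3 (value 0): max_ending_here = 0, max_so_far = 0
Position 4 (value -13): max_ending_here = -13, max_so_far = 0
Position 5 (value -5): max_ending_here = -5, max_so_far = 0
Position 6 (value -14): max_ending_here = -14, max_so_far = 0
Position 7 (value -7): max_ending_here = -7, max_so_far = 0
Position 8 (value -12): max_ending_here = -12, max_so_far = 0
Position 9 (value -17): max_ending_here = -17, max_so_far = 0

Maximum subarray: [0]
Maximum sum: 0

The maximum subarray is [0] with sum 0. This subarray runs from index 0 to index 0.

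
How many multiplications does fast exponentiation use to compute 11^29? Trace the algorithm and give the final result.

Computing 11^29 by squaring (build up from 11^1; each line after the first costs one multiplication):

11^1 = 11
11^2 = (11^1)^2 = 11^2 = 121
11^3 = 11 * 11^2 = 11 * 121 = 1331
11^6 = (11^3)^2 = 1331^2 = 1771561
11^7 = 11 * 11^6 = 11 * 1771561 = 19487171
11^14 = (11^7)^2 = 19487171^2 = 379749833583241
11^28 = (11^14)^2 = 379749833583241^2 = 144209936106499234037676064081
11^29 = 11 * 11^28 = 11 * 144209936106499234037676064081 = 1586309297171491574414436704891

Result: 1586309297171491574414436704891
Multiplications needed: 7 (7 lines after 11^1)

11^29 = 1586309297171491574414436704891. Using exponentiation by squaring, this requires 7 multiplications. The key idea: if the exponent is even, square the half-power; if odd, multiply by the base once.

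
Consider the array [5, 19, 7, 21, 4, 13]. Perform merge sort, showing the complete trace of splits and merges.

Merge sort trace:

Split: [5, 19, 7, 21, 4, 13] -> [5, 19, 7] and [21, 4, 13]
  Split: [5, 19, 7] -> [5] and [19, 7]
    Split: [19, 7] -> [19] and [7]
    Merge: [19] + [7] -> [7, 19]
  Merge: [5] + [7, 19] -> [5, 7, 19]
  Split: [21, 4, 13] -> [21] and [4, 13]
    Split: [4, 13] -> [4] and [13]
    Merge: [4] + [13] -> [4, 13]
  Merge: [21] + [4, 13] -> [4, 13, 21]
Merge: [5, 7, 19] + [4, 13, 21] -> [4, 5, 7, 13, 19, 21]

Final sorted array: [4, 5, 7, 13, 19, 21]

The merge sort proceeds by recursively splitting the array and merging sorted halves.
After all merges, the sorted array is [4, 5, 7, 13, 19, 21].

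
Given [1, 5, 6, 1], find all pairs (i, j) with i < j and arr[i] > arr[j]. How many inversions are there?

Finding inversions in [1, 5, 6, 1]:

(1, 3): arr[1]=5 > arr[3]=1
(2, 3): arr[2]=6 > arr[3]=1

Total inversions: 2

The array has 2 inversion(s): (1,3), (2,3). Each pair (i,j) satisfies i < j and arr[i] > arr[j].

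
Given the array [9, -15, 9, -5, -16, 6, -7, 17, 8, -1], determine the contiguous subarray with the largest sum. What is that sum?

Using Kadane's algorithm on [9, -15, 9, -5, -16, 6, -7, 17, 8, -1]:

Scanning through the array:
Position 1 (value -15): max_ending_here = -6, max_so_far = 9
Position 2 (value 9): max_ending_here = 9, max_so_far = 9
Position 3 (value -5): max_ending_here = 4, max_so_far = 9
Position 4 (value -16): max_ending_here = -12, max_so_far = 9
Position 5 (value 6): max_ending_here = 6, max_so_far = 9
Position 6 (value -7): max_ending_here = -1, max_so_far = 9
Position 7 (value 17): max_ending_here = 17, max_so_far = 17
Position 8 (value 8): max_ending_here = 25, max_so_far = 25
Position 9 (value -1): max_ending_here = 24, max_so_far = 25

Maximum subarray: [17, 8]
Maximum sum: 25

The maximum subarray is [17, 8] with sum 25. This subarray runs from index 7 to index 8.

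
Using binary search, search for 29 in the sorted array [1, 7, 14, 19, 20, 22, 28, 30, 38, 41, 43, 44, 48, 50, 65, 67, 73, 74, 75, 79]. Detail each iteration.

Binary search for 29 in [1, 7, 14, 19, 20, 22, 28, 30, 38, 41, 43, 44, 48, 50, 65, 67, 73, 74, 75, 79]:

lo=0, hi=19, mid=9, arr[mid]=41 -> 41 > 29, search left half
lo=0, hi=8, mid=4, arr[mid]=20 -> 20 < 29, search right half
lo=5, hi=8, mid=6, arr[mid]=28 -> 28 < 29, search right half
lo=7, hi=8, mid=7, arr[mid]=30 -> 30 > 29, search left half
lo=7 > hi=6, target 29 not found

Binary search determines that 29 is not in the array after 4 comparisons. The search space was exhausted without finding the target.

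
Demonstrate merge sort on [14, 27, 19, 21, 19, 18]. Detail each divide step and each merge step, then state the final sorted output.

Merge sort trace:

Split: [14, 27, 19, 21, 19, 18] -> [14, 27, 19] and [21, 19, 18]
  Split: [14, 27, 19] -> [14] and [27, 19]
    Split: [27, 19] -> [27] and [19]
    Merge: [27] + [19] -> [19, 27]
  Merge: [14] + [19, 27] -> [14, 19, 27]
  Split: [21, 19, 18] -> [21] and [19, 18]
    Split: [19, 18] -> [19] and [18]
    Merge: [19] + [18] -> [18, 19]
  Merge: [21] + [18, 19] -> [18, 19, 21]
Merge: [14, 19, 27] + [18, 19, 21] -> [14, 18, 19, 19, 21, 27]

Final sorted array: [14, 18, 19, 19, 21, 27]

The merge sort proceeds by recursively splitting the array and merging sorted halves.
After all merges, the sorted array is [14, 18, 19, 19, 21, 27].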